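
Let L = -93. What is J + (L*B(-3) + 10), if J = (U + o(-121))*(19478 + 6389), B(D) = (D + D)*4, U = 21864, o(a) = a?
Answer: 562428423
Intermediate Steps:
B(D) = 8*D (B(D) = (2*D)*4 = 8*D)
J = 562426181 (J = (21864 - 121)*(19478 + 6389) = 21743*25867 = 562426181)
J + (L*B(-3) + 10) = 562426181 + (-744*(-3) + 10) = 562426181 + (-93*(-24) + 10) = 562426181 + (2232 + 10) = 562426181 + 2242 = 562428423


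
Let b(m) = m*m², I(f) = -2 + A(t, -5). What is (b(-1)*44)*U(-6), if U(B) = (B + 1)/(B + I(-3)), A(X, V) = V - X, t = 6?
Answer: -220/19 ≈ -11.579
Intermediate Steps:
I(f) = -13 (I(f) = -2 + (-5 - 1*6) = -2 + (-5 - 6) = -2 - 11 = -13)
b(m) = m³
U(B) = (1 + B)/(-13 + B) (U(B) = (B + 1)/(B - 13) = (1 + B)/(-13 + B))
(b(-1)*44)*U(-6) = ((-1)³*44)*((1 - 6)/(-13 - 6)) = (-1*44)*(-5/(-19)) = -(-44)*(-5)/19 = -44*5/19 = -220/19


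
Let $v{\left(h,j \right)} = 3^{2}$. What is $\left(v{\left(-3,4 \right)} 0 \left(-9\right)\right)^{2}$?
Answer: $0$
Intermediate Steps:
$v{\left(h,j \right)} = 9$
$\left(v{\left(-3,4 \right)} 0 \left(-9\right)\right)^{2} = \left(9 \cdot 0 \left(-9\right)\right)^{2} = \left(0 \left(-9\right)\right)^{2} = 0^{2} = 0$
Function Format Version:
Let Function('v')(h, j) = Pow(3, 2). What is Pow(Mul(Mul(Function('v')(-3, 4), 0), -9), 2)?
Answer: 0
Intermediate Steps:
Function('v')(h, j) = 9
Pow(Mul(Mul(Function('v')(-3, 4), 0), -9), 2) = Pow(Mul(Mul(9, 0), -9), 2) = Pow(Mul(0, -9), 2) = Pow(0, 2) = 0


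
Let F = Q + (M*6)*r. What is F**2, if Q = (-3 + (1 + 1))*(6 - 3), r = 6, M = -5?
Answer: 33489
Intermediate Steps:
Q = -3 (Q = (-3 + 2)*3 = -1*3 = -3)
F = -183 (F = -3 - 5*6*6 = -3 - 30*6 = -3 - 180 = -183)
F**2 = (-183)**2 = 33489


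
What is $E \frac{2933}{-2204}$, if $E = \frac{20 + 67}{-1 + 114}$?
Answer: $- \frac{8799}{8588} \approx -1.0246$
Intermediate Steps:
$E = \frac{87}{113} \approx 0.76991$
$E \frac{2933}{-2204} = \frac{87 \frac{2933}{-2204}}{113} = \frac{87 \cdot 2933 \left(- \frac{1}{2204}\right)}{113} = \frac{87}{113} \left(- \frac{2933}{2204}\right) = - \frac{8799}{8588}$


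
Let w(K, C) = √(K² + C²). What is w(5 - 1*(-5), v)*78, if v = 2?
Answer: 156*√26 ≈ 795.45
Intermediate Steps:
w(K, C) = √(C² + K²)
w(5 - 1*(-5), v)*78 = √(2² + (5 - 1*(-5))²)*78 = √(4 + (5 + 5)²)*78 = √(4 + 10²)*78 = √(4 + 100)*78 = √104*78 = (2*√26)*78 = 156*√26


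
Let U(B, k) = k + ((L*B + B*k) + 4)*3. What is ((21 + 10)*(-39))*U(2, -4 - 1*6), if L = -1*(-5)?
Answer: 33852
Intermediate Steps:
L = 5
U(B, k) = 12 + k + 15*B + 3*B*k (U(B, k) = k + ((5*B + B*k) + 4)*3 = k + (4 + 5*B + B*k)*3 = k + (12 + 15*B + 3*B*k) = 12 + k + 15*B + 3*B*k)
((21 + 10)*(-39))*U(2, -4 - 1*6) = ((21 + 10)*(-39))*(12 + (-4 - 1*6) + 15*2 + 3*2*(-4 - 1*6)) = (31*(-39))*(12 + (-4 - 6) + 30 + 3*2*(-4 - 6)) = -1209*(12 - 10 + 30 + 3*2*(-10)) = -1209*(12 - 10 + 30 - 60) = -1209*(-28) = 33852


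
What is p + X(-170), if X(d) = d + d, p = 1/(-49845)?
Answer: -16947301/49845 ≈ -340.00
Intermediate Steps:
p = -1/49845 ≈ -2.0062e-5
X(d) = 2*d
p + X(-170) = -1/49845 + 2*(-170) = -1/49845 - 340 = -16947301/49845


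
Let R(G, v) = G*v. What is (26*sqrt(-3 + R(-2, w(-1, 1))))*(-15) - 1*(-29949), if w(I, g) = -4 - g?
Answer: 29949 - 390*sqrt(7) ≈ 28917.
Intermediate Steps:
(26*sqrt(-3 + R(-2, w(-1, 1))))*(-15) - 1*(-29949) = (26*sqrt(-3 - 2*(-4 - 1*1)))*(-15) - 1*(-29949) = (26*sqrt(-3 - 2*(-4 - 1)))*(-15) + 29949 = (26*sqrt(-3 - 2*(-5)))*(-15) + 29949 = (26*sqrt(-3 + 10))*(-15) + 29949 = (26*sqrt(7))*(-15) + 29949 = -390*sqrt(7) + 29949 = 29949 - 390*sqrt(7)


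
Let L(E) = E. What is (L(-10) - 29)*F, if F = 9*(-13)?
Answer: 4563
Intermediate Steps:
F = -117
(L(-10) - 29)*F = (-10 - 29)*(-117) = -39*(-117) = 4563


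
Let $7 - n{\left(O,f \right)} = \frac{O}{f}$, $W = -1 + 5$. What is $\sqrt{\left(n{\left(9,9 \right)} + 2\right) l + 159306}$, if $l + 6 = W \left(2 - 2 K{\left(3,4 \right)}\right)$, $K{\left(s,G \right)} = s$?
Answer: $\sqrt{159130} \approx 398.91$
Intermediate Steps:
$W = 4$
$l = -22$ ($l = -6 + 4 \left(2 - 6\right) = -6 + 4 \left(-4\right) = -6 - 16 = -22$)
$n{\left(O,f \right)} = 7 - \frac{O}{f}$
$\sqrt{\left(n{\left(9,9 \right)} + 2\right) l + 159306} = \sqrt{\left(\left(7 - \frac{9}{9}\right) + 2\right) \left(-22\right) + 159306} = \sqrt{\left(\left(7 - 9 \cdot \frac{1}{9}\right) + 2\right) \left(-22\right) + 159306} = \sqrt{\left(\left(7 - 1\right) + 2\right) \left(-22\right) + 159306} = \sqrt{\left(6 + 2\right) \left(-22\right) + 159306} = \sqrt{8 \left(-22\right) + 159306} = \sqrt{-176 + 159306} = \sqrt{159130}$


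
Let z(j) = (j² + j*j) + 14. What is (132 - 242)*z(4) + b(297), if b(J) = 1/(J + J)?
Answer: -3005639/594 ≈ -5060.0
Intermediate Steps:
b(J) = 1/(2*J)
z(j) = 14 + 2*j² (z(j) = (j² + j²) + 14 = 2*j² + 14 = 14 + 2*j²)
(132 - 242)*z(4) + b(297) = (132 - 242)*(14 + 2*4²) + (½)/297 = -110*(14 + 2*16) + (½)*(1/297) = -110*(14 + 32) + 1/594 = -110*46 + 1/594 = -5060 + 1/594 = -3005639/594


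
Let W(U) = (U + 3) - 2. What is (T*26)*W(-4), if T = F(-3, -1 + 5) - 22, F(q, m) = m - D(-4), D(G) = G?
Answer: 1092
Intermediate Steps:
W(U) = 1 + U (W(U) = (3 + U) - 2 = 1 + U)
F(q, m) = 4 + m (F(q, m) = m - 1*(-4) = m + 4 = 4 + m)
T = -14 (T = (4 + (-1 + 5)) - 22 = (4 + 4) - 22 = 8 - 22 = -14)
(T*26)*W(-4) = (-14*26)*(1 - 4) = -364*(-3) = 1092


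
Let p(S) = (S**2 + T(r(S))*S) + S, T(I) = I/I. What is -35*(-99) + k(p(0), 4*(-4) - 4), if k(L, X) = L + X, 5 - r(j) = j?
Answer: 3445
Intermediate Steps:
r(j) = 5 - j
T(I) = 1
p(S) = S**2 + 2*S (p(S) = (S**2 + 1*S) + S = (S**2 + S) + S = (S + S**2) + S = S**2 + 2*S)
-35*(-99) + k(p(0), 4*(-4) - 4) = -35*(-99) + (0*(2 + 0) + (4*(-4) - 4)) = 3465 + (0*2 + (-16 - 4)) = 3465 + (0 - 20) = 3465 - 20 = 3445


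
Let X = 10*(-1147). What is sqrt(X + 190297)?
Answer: sqrt(178827) ≈ 422.88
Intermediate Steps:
X = -11470
sqrt(X + 190297) = sqrt(-11470 + 190297) = sqrt(178827)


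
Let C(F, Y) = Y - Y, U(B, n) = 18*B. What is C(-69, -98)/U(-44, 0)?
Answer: 0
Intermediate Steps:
C(F, Y) = 0
C(-69, -98)/U(-44, 0) = 0/((18*(-44))) = 0/(-792) = 0*(-1/792) = 0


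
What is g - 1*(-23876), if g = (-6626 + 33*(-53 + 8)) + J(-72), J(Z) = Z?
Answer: 15693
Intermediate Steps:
g = -8183 (g = (-6626 + 33*(-53 + 8)) - 72 = (-6626 + 33*(-45)) - 72 = (-6626 - 1485) - 72 = -8111 - 72 = -8183)
g - 1*(-23876) = -8183 - 1*(-23876) = -8183 + 23876 = 15693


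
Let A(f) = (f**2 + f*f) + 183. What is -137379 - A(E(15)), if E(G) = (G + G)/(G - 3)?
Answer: -275149/2 ≈ -1.3757e+5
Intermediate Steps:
E(G) = 2*G/(-3 + G) (E(G) = (2*G)/(-3 + G) = 2*G/(-3 + G))
A(f) = 183 + 2*f**2 (A(f) = (f**2 + f**2) + 183 = 2*f**2 + 183 = 183 + 2*f**2)
-137379 - A(E(15)) = -137379 - (183 + 2*(2*15/(-3 + 15))**2) = -137379 - (183 + 2*(2*15/12)**2) = -137379 - (183 + 2*(2*15*(1/12))**2) = -137379 - (183 + 2*(5/2)**2) = -137379 - (183 + 2*(25/4)) = -137379 - (183 + 25/2) = -137379 - 1*391/2 = -137379 - 391/2 = -275149/2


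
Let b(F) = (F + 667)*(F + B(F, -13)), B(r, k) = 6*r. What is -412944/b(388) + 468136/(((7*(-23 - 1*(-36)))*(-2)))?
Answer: -23954690848/9312485 ≈ -2572.3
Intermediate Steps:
b(F) = 7*F*(667 + F) (b(F) = (F + 667)*(F + 6*F) = (667 + F)*(7*F) = 7*F*(667 + F))
-412944/b(388) + 468136/(((7*(-23 - 1*(-36)))*(-2))) = -412944*1/(2716*(667 + 388)) + 468136/(((7*(-23 - 1*(-36)))*(-2))) = -412944/(7*388*1055) + 468136/(((7*(-23 + 36))*(-2))) = -412944/2865380 + 468136/(((7*13)*(-2))) = -412944*1/2865380 + 468136/((91*(-2))) = -14748/102335 + 468136/(-182) = -14748/102335 + 468136*(-1/182) = -14748/102335 - 234068/91 = -23954690848/9312485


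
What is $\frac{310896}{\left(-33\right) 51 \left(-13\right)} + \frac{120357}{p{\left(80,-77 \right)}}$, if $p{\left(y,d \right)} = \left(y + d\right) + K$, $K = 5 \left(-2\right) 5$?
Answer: $- \frac{17115547}{6721} \approx -2546.6$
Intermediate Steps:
$K = -50$ ($K = \left(-10\right) 5 = -50$)
$p{\left(y,d \right)} = -50 + d + y$ ($p{\left(y,d \right)} = \left(y + d\right) - 50 = \left(d + y\right) - 50 = -50 + d + y$)
$\frac{310896}{\left(-33\right) 51 \left(-13\right)} + \frac{120357}{p{\left(80,-77 \right)}} = \frac{310896}{\left(-33\right) 51 \left(-13\right)} + \frac{120357}{-50 - 77 + 80} = \frac{310896}{\left(-1683\right) \left(-13\right)} + \frac{120357}{-47} = \frac{310896}{21879} + 120357 \left(- \frac{1}{47}\right) = 310896 \cdot \frac{1}{21879} - \frac{120357}{47} = \frac{2032}{143} - \frac{120357}{47} = - \frac{17115547}{6721}$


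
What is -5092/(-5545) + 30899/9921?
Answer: 221852687/55011945 ≈ 4.0328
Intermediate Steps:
-5092/(-5545) + 30899/9921 = -5092*(-1/5545) + 30899*(1/9921) = 5092/5545 + 30899/9921 = 221852687/55011945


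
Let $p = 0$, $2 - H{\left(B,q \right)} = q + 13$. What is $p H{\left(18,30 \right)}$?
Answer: $0$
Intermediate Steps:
$H{\left(B,q \right)} = -11 - q$ ($H{\left(B,q \right)} = 2 - \left(q + 13\right) = 2 - \left(13 + q\right) = -11 - q$)
$p H{\left(18,30 \right)} = 0 \left(-11 - 30\right) = 0 \left(-41\right) = 0$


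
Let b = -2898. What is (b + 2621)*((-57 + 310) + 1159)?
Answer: -391124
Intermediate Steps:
(b + 2621)*((-57 + 310) + 1159) = (-2898 + 2621)*((-57 + 310) + 1159) = -277*(253 + 1159) = -277*1412 = -391124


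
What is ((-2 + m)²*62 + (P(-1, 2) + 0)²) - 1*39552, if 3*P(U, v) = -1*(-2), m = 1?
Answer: -355406/9 ≈ -39490.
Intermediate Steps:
P(U, v) = ⅔ (P(U, v) = (-1*(-2))/3 = (⅓)*2 = ⅔)
((-2 + m)²*62 + (P(-1, 2) + 0)²) - 1*39552 = ((-2 + 1)²*62 + (⅔ + 0)²) - 1*39552 = ((-1)²*62 + (⅔)²) - 39552 = (1*62 + 4/9) - 39552 = (62 + 4/9) - 39552 = 562/9 - 39552 = -355406/9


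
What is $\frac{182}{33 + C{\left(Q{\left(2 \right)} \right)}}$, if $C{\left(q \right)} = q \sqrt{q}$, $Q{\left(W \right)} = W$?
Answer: $\frac{6006}{1081} - \frac{364 \sqrt{2}}{1081} \approx 5.0798$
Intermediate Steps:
$C{\left(q \right)} = q^{\frac{3}{2}}$
$\frac{182}{33 + C{\left(Q{\left(2 \right)} \right)}} = \frac{182}{33 + 2^{\frac{3}{2}}} = \frac{182}{33 + 2 \sqrt{2}}$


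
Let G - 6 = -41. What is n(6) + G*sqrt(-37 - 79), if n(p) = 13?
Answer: 13 - 70*I*sqrt(29) ≈ 13.0 - 376.96*I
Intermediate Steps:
G = -35 (G = 6 - 41 = -35)
n(6) + G*sqrt(-37 - 79) = 13 - 35*sqrt(-37 - 79) = 13 - 70*I*sqrt(29)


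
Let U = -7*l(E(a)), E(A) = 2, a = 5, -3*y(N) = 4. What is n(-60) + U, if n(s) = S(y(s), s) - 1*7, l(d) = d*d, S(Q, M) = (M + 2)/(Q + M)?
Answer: -3133/92 ≈ -34.054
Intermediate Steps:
y(N) = -4/3 (y(N) = -⅓*4 = -4/3)
S(Q, M) = (2 + M)/(M + Q)
l(d) = d²
n(s) = -7 + (2 + s)/(-4/3 + s) (n(s) = (2 + s)/(s - 4/3) - 1*7 = (2 + s)/(-4/3 + s) - 7 = -7 + (2 + s)/(-4/3 + s))
U = -28 (U = -7*2² = -7*4 = -28)
n(-60) + U = 2*(17 - 9*(-60))/(-4 + 3*(-60)) - 28 = 2*(17 + 540)/(-4 - 180) - 28 = 2*557/(-184) - 28 = 2*(-1/184)*557 - 28 = -557/92 - 28 = -3133/92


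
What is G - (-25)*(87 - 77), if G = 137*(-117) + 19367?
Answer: 3588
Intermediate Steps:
G = 3338 (G = -16029 + 19367 = 3338)
G - (-25)*(87 - 77) = 3338 - (-25)*(87 - 77) = 3338 - (-25)*10 = 3338 - 1*(-250) = 3338 + 250 = 3588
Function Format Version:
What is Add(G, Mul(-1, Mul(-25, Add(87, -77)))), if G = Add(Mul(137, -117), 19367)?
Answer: 3588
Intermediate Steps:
G = 3338 (G = Add(-16029, 19367) = 3338)
Add(G, Mul(-1, Mul(-25, Add(87, -77)))) = Add(3338, Mul(-1, Mul(-25, Add(87, -77)))) = Add(3338, Mul(-1, Mul(-25, 10))) = Add(3338, Mul(-1, -250)) = Add(3338, 250) = 3588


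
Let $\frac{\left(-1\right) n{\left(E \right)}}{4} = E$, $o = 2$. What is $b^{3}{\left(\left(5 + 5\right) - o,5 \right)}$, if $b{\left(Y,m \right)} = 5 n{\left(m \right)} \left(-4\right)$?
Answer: $64000000$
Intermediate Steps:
$n{\left(E \right)} = - 4 E$
$b{\left(Y,m \right)} = 80 m$ ($b{\left(Y,m \right)} = 5 \left(- 4 m\right) \left(-4\right) = - 20 m \left(-4\right) = 80 m$)
$b^{3}{\left(\left(5 + 5\right) - o,5 \right)} = \left(80 \cdot 5\right)^{3} = 400^{3} = 64000000$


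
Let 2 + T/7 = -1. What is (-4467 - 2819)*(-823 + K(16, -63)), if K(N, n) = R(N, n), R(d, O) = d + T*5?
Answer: 6644832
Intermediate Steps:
T = -21 (T = -14 + 7*(-1) = -14 - 7 = -21)
R(d, O) = -105 + d (R(d, O) = d - 21*5 = d - 105 = -105 + d)
K(N, n) = -105 + N
(-4467 - 2819)*(-823 + K(16, -63)) = (-4467 - 2819)*(-823 + (-105 + 16)) = -7286*(-823 - 89) = -7286*(-912) = 6644832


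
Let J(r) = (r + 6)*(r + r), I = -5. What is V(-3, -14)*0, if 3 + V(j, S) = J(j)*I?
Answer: 0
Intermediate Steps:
J(r) = 2*r*(6 + r) (J(r) = (6 + r)*(2*r) = 2*r*(6 + r))
V(j, S) = -3 - 10*j*(6 + j) (V(j, S) = -3 + (2*j*(6 + j))*(-5) = -3 - 10*j*(6 + j))
V(-3, -14)*0 = (-3 - 10*(-3)*(6 - 3))*0 = (-3 - 10*(-3)*3)*0 = (-3 + 90)*0 = 87*0 = 0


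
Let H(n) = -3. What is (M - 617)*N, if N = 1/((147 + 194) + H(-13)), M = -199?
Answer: -408/169 ≈ -2.4142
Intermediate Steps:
N = 1/338 (N = 1/((147 + 194) - 3) = 1/(341 - 3) = 1/338 ≈ 0.0029586)
(M - 617)*N = (-199 - 617)*(1/338) = -816*1/338 = -408/169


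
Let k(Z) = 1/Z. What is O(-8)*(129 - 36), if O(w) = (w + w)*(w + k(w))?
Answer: 12090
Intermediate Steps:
O(w) = 2*w*(w + 1/w) (O(w) = (w + w)*(w + 1/w) = (2*w)*(w + 1/w) = 2*w*(w + 1/w))
O(-8)*(129 - 36) = (2 + 2*(-8)²)*(129 - 36) = (2 + 2*64)*93 = (2 + 128)*93 = 130*93 = 12090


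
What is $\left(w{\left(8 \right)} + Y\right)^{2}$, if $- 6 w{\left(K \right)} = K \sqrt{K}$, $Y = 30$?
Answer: $\frac{8228}{9} - 160 \sqrt{2} \approx 687.95$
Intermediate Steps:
$w{\left(K \right)} = - \frac{K^{\frac{3}{2}}}{6}$ ($w{\left(K \right)} = - \frac{K \sqrt{K}}{6} = - \frac{K^{\frac{3}{2}}}{6}$)
$\left(w{\left(8 \right)} + Y\right)^{2} = \left(- \frac{8^{\frac{3}{2}}}{6} + 30\right)^{2} = \left(- \frac{16 \sqrt{2}}{6} + 30\right)^{2} = \left(- \frac{8 \sqrt{2}}{3} + 30\right)^{2} = \left(30 - \frac{8 \sqrt{2}}{3}\right)^{2}$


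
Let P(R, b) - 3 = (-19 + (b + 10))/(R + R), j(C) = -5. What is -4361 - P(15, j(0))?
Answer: -65453/15 ≈ -4363.5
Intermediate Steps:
P(R, b) = 3 + (-9 + b)/(2*R) (P(R, b) = 3 + (-19 + (b + 10))/(R + R) = 3 + (-19 + (10 + b))/((2*R)) = 3 + (-9 + b)*(1/(2*R)) = 3 + (-9 + b)/(2*R))
-4361 - P(15, j(0)) = -4361 - (-9 - 5 + 6*15)/(2*15) = -4361 - (-9 - 5 + 90)/(2*15) = -4361 - 76/(2*15) = -4361 - 1*38/15 = -4361 - 38/15 = -65453/15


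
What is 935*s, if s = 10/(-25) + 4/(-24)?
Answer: -3179/6 ≈ -529.83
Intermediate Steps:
s = -17/30 (s = 10*(-1/25) + 4*(-1/24) = -⅖ - ⅙ = -17/30 ≈ -0.56667)
935*s = 935*(-17/30) = -3179/6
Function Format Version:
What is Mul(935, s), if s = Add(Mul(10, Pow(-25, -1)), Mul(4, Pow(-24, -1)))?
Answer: Rational(-3179, 6) ≈ -529.83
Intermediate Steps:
s = Rational(-17, 30) (s = Add(Mul(10, Rational(-1, 25)), Mul(4, Rational(-1, 24))) = Add(Rational(-2, 5), Rational(-1, 6)) = Rational(-17, 30) ≈ -0.56667)
Mul(935, s) = Mul(935, Rational(-17, 30)) = Rational(-3179, 6)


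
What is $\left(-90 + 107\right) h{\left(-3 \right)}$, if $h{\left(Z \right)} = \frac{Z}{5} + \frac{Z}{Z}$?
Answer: $\frac{34}{5} \approx 6.8$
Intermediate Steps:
$h{\left(Z \right)} = 1 + \frac{Z}{5}$ ($h{\left(Z \right)} = Z \frac{1}{5} + 1 = \frac{Z}{5} + 1 = 1 + \frac{Z}{5}$)
$\left(-90 + 107\right) h{\left(-3 \right)} = \left(-90 + 107\right) \left(1 + \frac{1}{5} \left(-3\right)\right) = 17 \left(1 - \frac{3}{5}\right) = 17 \cdot \frac{2}{5} = \frac{34}{5}$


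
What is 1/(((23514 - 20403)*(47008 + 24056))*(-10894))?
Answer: -1/2408446652976 ≈ -4.1521e-13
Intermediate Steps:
1/(((23514 - 20403)*(47008 + 24056))*(-10894)) = -1/10894/(3111*71064) = -1/10894/221080104 = (1/221080104)*(-1/10894) = -1/2408446652976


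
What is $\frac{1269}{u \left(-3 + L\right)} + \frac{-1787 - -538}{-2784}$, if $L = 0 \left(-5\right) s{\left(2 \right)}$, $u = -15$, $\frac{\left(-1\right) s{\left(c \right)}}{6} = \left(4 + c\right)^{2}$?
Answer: $\frac{398789}{13920} \approx 28.649$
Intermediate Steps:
$s{\left(c \right)} = - 6 \left(4 + c\right)^{2}$
$L = 0$ ($L = 0 \left(-5\right) \left(- 6 \left(4 + 2\right)^{2}\right) = 0 \left(- 6 \cdot 6^{2}\right) = 0 \left(\left(-6\right) 36\right) = 0 \left(-216\right) = 0$)
$\frac{1269}{u \left(-3 + L\right)} + \frac{-1787 - -538}{-2784} = \frac{1269}{\left(-15\right) \left(-3 + 0\right)} + \frac{-1787 - -538}{-2784} = \frac{1269}{\left(-15\right) \left(-3\right)} + \left(-1787 + 538\right) \left(- \frac{1}{2784}\right) = \frac{1269}{45} - - \frac{1249}{2784} = 1269 \cdot \frac{1}{45} + \frac{1249}{2784} = \frac{141}{5} + \frac{1249}{2784} = \frac{398789}{13920}$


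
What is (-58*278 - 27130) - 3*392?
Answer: -44430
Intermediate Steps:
(-58*278 - 27130) - 3*392 = (-16124 - 27130) - 1176 = -43254 - 1176 = -44430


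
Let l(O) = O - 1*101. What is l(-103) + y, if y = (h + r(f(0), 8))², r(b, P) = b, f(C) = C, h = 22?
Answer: 280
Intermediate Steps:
l(O) = -101 + O (l(O) = O - 101 = -101 + O)
y = 484 (y = (22 + 0)² = 22² = 484)
l(-103) + y = (-101 - 103) + 484 = -204 + 484 = 280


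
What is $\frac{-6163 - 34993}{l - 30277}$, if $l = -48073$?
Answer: $\frac{20578}{39175} \approx 0.52528$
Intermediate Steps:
$\frac{-6163 - 34993}{l - 30277} = \frac{-6163 - 34993}{-48073 - 30277} = - \frac{41156}{-78350} = \left(-41156\right) \left(- \frac{1}{78350}\right) = \frac{20578}{39175}$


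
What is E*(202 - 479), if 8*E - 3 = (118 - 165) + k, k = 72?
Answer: -1939/2 ≈ -969.50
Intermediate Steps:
E = 7/2 (E = 3/8 + ((118 - 165) + 72)/8 = 3/8 + (-47 + 72)/8 = 3/8 + (⅛)*25 = 3/8 + 25/8 = 7/2 ≈ 3.5000)
E*(202 - 479) = 7*(202 - 479)/2 = (7/2)*(-277) = -1939/2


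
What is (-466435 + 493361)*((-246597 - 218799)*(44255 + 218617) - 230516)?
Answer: -3294121665576728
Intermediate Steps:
(-466435 + 493361)*((-246597 - 218799)*(44255 + 218617) - 230516) = 26926*(-465396*262872 - 230516) = 26926*(-122339577312 - 230516) = 26926*(-122339807828) = -3294121665576728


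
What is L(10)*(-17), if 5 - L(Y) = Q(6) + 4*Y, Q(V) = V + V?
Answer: 799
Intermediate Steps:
Q(V) = 2*V
L(Y) = -7 - 4*Y (L(Y) = 5 - (2*6 + 4*Y) = 5 - (12 + 4*Y) = 5 + (-12 - 4*Y) = -7 - 4*Y)
L(10)*(-17) = (-7 - 4*10)*(-17) = (-7 - 40)*(-17) = -47*(-17) = 799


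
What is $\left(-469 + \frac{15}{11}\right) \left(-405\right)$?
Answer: $\frac{2083320}{11} \approx 1.8939 \cdot 10^{5}$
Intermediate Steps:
$\left(-469 + \frac{15}{11}\right) \left(-405\right) = \left(- \frac{5144}{11}\right) \left(-405\right) = \frac{2083320}{11}$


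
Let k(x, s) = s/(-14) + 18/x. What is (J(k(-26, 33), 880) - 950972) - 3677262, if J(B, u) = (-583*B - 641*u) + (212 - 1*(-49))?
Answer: -944630081/182 ≈ -5.1903e+6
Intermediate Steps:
k(x, s) = 18/x - s/14 (k(x, s) = s*(-1/14) + 18/x = -s/14 + 18/x = 18/x - s/14)
J(B, u) = 261 - 641*u - 583*B (J(B, u) = (-641*u - 583*B) + (212 + 49) = (-641*u - 583*B) + 261 = 261 - 641*u - 583*B)
(J(k(-26, 33), 880) - 950972) - 3677262 = ((261 - 641*880 - 583*(18/(-26) - 1/14*33)) - 950972) - 3677262 = ((261 - 564080 - 583*(18*(-1/26) - 33/14)) - 950972) - 3677262 = ((261 - 564080 - 583*(-9/13 - 33/14)) - 950972) - 3677262 = ((261 - 564080 - 583*(-555/182)) - 950972) - 3677262 = ((261 - 564080 + 323565/182) - 950972) - 3677262 = (-102291493/182 - 950972) - 3677262 = -275368397/182 - 3677262 = -944630081/182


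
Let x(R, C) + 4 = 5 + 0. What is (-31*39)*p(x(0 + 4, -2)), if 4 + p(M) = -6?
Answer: 12090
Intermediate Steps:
x(R, C) = 1 (x(R, C) = -4 + (5 + 0) = -4 + 5 = 1)
p(M) = -10 (p(M) = -4 - 6 = -10)
(-31*39)*p(x(0 + 4, -2)) = -31*39*(-10) = -1209*(-10) = 12090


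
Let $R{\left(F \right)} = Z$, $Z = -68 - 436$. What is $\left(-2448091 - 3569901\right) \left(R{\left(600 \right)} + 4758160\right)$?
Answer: $-28631535746752$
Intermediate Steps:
$Z = -504$ ($Z = -68 - 436 = -504$)
$R{\left(F \right)} = -504$
$\left(-2448091 - 3569901\right) \left(R{\left(600 \right)} + 4758160\right) = \left(-2448091 - 3569901\right) \left(-504 + 4758160\right) = \left(-6017992\right) 4757656 = -28631535746752$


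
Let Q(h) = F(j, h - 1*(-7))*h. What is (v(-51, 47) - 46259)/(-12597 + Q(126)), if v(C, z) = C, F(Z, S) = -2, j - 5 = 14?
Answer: 46310/12849 ≈ 3.6042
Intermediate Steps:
j = 19 (j = 5 + 14 = 19)
Q(h) = -2*h
(v(-51, 47) - 46259)/(-12597 + Q(126)) = (-51 - 46259)/(-12597 - 2*126) = -46310/(-12597 - 252) = -46310/(-12849) = -46310*(-1/12849) = 46310/12849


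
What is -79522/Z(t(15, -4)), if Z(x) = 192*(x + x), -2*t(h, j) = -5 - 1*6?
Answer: -39761/1056 ≈ -37.652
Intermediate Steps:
t(h, j) = 11/2 (t(h, j) = -(-5 - 1*6)/2 = -(-5 - 6)/2 = -½*(-11) = 11/2)
Z(x) = 384*x (Z(x) = 192*(2*x) = 384*x)
-79522/Z(t(15, -4)) = -79522/(384*(11/2)) = -79522/2112 = -79522*1/2112 = -39761/1056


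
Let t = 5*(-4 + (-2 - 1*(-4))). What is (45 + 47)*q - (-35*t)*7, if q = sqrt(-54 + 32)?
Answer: -2450 + 92*I*sqrt(22) ≈ -2450.0 + 431.52*I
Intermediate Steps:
t = -10 (t = 5*(-4 + (-2 + 4)) = 5*(-4 + 2) = 5*(-2) = -10)
q = I*sqrt(22) (q = sqrt(-22) = I*sqrt(22) ≈ 4.6904*I)
(45 + 47)*q - (-35*t)*7 = (45 + 47)*(I*sqrt(22)) - (-35*(-10))*7 = 92*(I*sqrt(22)) - 350*7 = 92*I*sqrt(22) - 1*2450 = 92*I*sqrt(22) - 2450 = -2450 + 92*I*sqrt(22)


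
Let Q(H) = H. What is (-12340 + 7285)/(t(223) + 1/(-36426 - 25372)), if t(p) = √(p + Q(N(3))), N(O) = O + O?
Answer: -20825926/58303290141 - 1287000574948*√229/58303290141 ≈ -334.04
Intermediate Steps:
N(O) = 2*O
t(p) = √(6 + p) (t(p) = √(p + 2*3) = √(p + 6) = √(6 + p))
(-12340 + 7285)/(t(223) + 1/(-36426 - 25372)) = (-12340 + 7285)/(√(6 + 223) + 1/(-36426 - 25372)) = -5055/(√229 + 1/(-61798)) = -5055/(√229 - 1/61798) = -5055/(-1/61798 + √229)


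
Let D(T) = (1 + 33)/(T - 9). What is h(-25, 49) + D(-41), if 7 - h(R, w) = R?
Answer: 783/25 ≈ 31.320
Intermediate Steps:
D(T) = 34/(-9 + T)
h(R, w) = 7 - R
h(-25, 49) + D(-41) = (7 - 1*(-25)) + 34/(-9 - 41) = (7 + 25) + 34/(-50) = 32 + 34*(-1/50) = 32 - 17/25 = 783/25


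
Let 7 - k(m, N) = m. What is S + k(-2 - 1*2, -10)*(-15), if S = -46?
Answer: -211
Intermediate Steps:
k(m, N) = 7 - m
S + k(-2 - 1*2, -10)*(-15) = -46 + (7 - (-2 - 1*2))*(-15) = -46 + (7 - (-2 - 2))*(-15) = -46 + (7 - 1*(-4))*(-15) = -46 + (7 + 4)*(-15) = -46 + 11*(-15) = -46 - 165 = -211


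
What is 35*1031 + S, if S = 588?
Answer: 36673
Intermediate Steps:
35*1031 + S = 35*1031 + 588 = 36085 + 588 = 36673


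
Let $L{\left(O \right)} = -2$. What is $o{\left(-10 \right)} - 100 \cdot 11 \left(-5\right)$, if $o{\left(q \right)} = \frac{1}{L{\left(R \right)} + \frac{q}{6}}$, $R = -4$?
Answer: $\frac{60497}{11} \approx 5499.7$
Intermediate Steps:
$o{\left(q \right)} = \frac{1}{-2 + \frac{q}{6}}$
$o{\left(-10 \right)} - 100 \cdot 11 \left(-5\right) = \frac{6}{-12 - 10} - 100 \cdot 11 \left(-5\right) = \frac{6}{-22} - -5500 = 6 \left(- \frac{1}{22}\right) + 5500 = - \frac{3}{11} + 5500 = \frac{60497}{11}$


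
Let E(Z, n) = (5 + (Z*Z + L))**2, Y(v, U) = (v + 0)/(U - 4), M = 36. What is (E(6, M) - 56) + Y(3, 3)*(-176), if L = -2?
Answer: 1993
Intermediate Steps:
Y(v, U) = v/(-4 + U)
E(Z, n) = (3 + Z**2)**2 (E(Z, n) = (5 + (Z*Z - 2))**2 = (5 + (Z**2 - 2))**2 = (5 + (-2 + Z**2))**2 = (3 + Z**2)**2)
(E(6, M) - 56) + Y(3, 3)*(-176) = ((3 + 6**2)**2 - 56) + (3/(-4 + 3))*(-176) = ((3 + 36)**2 - 56) + (3/(-1))*(-176) = (39**2 - 56) + (3*(-1))*(-176) = (1521 - 56) - 3*(-176) = 1465 + 528 = 1993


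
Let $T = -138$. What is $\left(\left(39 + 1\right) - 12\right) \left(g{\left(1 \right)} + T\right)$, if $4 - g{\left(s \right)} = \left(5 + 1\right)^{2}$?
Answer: $-4760$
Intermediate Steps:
$g{\left(s \right)} = -32$ ($g{\left(s \right)} = 4 - \left(5 + 1\right)^{2} = 4 - 6^{2} = 4 - 36 = -32$)
$\left(\left(39 + 1\right) - 12\right) \left(g{\left(1 \right)} + T\right) = \left(\left(39 + 1\right) - 12\right) \left(-32 - 138\right) = \left(40 - 12\right) \left(-170\right) = 28 \left(-170\right) = -4760$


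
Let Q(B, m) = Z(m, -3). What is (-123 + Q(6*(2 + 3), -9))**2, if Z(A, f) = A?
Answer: 17424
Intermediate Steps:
Q(B, m) = m
(-123 + Q(6*(2 + 3), -9))**2 = (-123 - 9)**2 = (-132)**2 = 17424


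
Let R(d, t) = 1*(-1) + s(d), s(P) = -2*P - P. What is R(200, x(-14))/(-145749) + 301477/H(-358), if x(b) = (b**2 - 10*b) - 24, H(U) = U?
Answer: -43939756115/52178142 ≈ -842.11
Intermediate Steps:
x(b) = -24 + b**2 - 10*b
s(P) = -3*P
R(d, t) = -1 - 3*d (R(d, t) = 1*(-1) - 3*d = -1 - 3*d)
R(200, x(-14))/(-145749) + 301477/H(-358) = (-1 - 3*200)/(-145749) + 301477/(-358) = (-1 - 600)*(-1/145749) + 301477*(-1/358) = -601*(-1/145749) - 301477/358 = 601/145749 - 301477/358 = -43939756115/52178142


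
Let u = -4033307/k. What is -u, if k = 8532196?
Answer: 4033307/8532196 ≈ 0.47272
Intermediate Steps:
u = -4033307/8532196 ≈ -0.47272
-u = -1*(-4033307/8532196) = 4033307/8532196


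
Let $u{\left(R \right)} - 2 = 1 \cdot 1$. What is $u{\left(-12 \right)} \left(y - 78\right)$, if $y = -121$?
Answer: $-597$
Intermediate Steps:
$u{\left(R \right)} = 3$ ($u{\left(R \right)} = 2 + 1 \cdot 1 = 2 + 1 = 3$)
$u{\left(-12 \right)} \left(y - 78\right) = 3 \left(-121 - 78\right) = 3 \left(-199\right) = -597$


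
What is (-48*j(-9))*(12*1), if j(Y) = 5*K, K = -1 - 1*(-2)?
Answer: -2880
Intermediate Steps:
K = 1 (K = -1 + 2 = 1)
j(Y) = 5 (j(Y) = 5*1 = 5)
(-48*j(-9))*(12*1) = (-48*5)*(12*1) = -240*12 = -2880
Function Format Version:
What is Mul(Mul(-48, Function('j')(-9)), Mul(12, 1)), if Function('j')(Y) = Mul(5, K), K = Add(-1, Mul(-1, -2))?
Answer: -2880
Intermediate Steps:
K = 1 (K = Add(-1, 2) = 1)
Function('j')(Y) = 5 (Function('j')(Y) = Mul(5, 1) = 5)
Mul(Mul(-48, Function('j')(-9)), Mul(12, 1)) = Mul(Mul(-48, 5), Mul(12, 1)) = Mul(-240, 12) = -2880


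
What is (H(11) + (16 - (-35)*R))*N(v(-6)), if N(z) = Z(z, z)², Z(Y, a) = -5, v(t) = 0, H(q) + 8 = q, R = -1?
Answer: -400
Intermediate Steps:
H(q) = -8 + q
N(z) = 25 (N(z) = (-5)² = 25)
(H(11) + (16 - (-35)*R))*N(v(-6)) = ((-8 + 11) + (16 - (-35)*(-1)))*25 = (3 + (16 - 7*5))*25 = (3 + (16 - 35))*25 = (3 - 19)*25 = -16*25 = -400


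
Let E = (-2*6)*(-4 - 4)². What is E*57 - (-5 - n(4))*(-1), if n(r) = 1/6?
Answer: -262687/6 ≈ -43781.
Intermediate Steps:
E = -768 (E = -12*(-8)² = -12*64 = -768)
n(r) = ⅙
E*57 - (-5 - n(4))*(-1) = -768*57 - (-5 - 1*⅙)*(-1) = -43776 - (-5 - ⅙)*(-1) = -43776 - 1*(-31/6)*(-1) = -43776 + (31/6)*(-1) = -43776 - 31/6 = -262687/6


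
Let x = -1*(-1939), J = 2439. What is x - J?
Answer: -500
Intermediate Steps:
x = 1939
x - J = 1939 - 1*2439 = 1939 - 2439 = -500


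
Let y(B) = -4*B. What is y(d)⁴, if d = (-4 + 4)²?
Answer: 0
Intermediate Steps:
d = 0 (d = 0² = 0)
y(d)⁴ = (-4*0)⁴ = 0⁴ = 0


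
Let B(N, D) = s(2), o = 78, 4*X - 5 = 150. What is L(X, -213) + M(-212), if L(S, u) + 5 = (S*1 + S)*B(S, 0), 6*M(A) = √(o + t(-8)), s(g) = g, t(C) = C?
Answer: 150 + √70/6 ≈ 151.39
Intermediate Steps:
X = 155/4 (X = 5/4 + (¼)*150 = 5/4 + 75/2 = 155/4 ≈ 38.750)
B(N, D) = 2
M(A) = √70/6 (M(A) = √(78 - 8)/6 = √70/6)
L(S, u) = -5 + 4*S (L(S, u) = -5 + (S*1 + S)*2 = -5 + (S + S)*2 = -5 + (2*S)*2 = -5 + 4*S)
L(X, -213) + M(-212) = (-5 + 4*(155/4)) + √70/6 = (-5 + 155) + √70/6 = 150 + √70/6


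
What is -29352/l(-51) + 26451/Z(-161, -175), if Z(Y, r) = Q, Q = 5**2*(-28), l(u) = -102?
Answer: 2974733/11900 ≈ 249.98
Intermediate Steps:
Q = -700 (Q = 25*(-28) = -700)
Z(Y, r) = -700
-29352/l(-51) + 26451/Z(-161, -175) = -29352/(-102) + 26451/(-700) = -29352*(-1/102) + 26451*(-1/700) = 4892/17 - 26451/700 = 2974733/11900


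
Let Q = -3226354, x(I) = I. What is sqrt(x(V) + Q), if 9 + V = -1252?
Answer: I*sqrt(3227615) ≈ 1796.6*I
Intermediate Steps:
V = -1261 (V = -9 - 1252 = -1261)
sqrt(x(V) + Q) = sqrt(-1261 - 3226354) = sqrt(-3227615) = I*sqrt(3227615)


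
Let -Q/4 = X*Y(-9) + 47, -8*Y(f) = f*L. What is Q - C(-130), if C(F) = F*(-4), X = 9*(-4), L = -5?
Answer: -1518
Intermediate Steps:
Y(f) = 5*f/8 (Y(f) = -f*(-5)/8 = -(-5)*f/8 = 5*f/8)
X = -36
C(F) = -4*F
Q = -998 (Q = -4*(-45*(-9)/2 + 47) = -4*(-36*(-45/8) + 47) = -4*(405/2 + 47) = -4*499/2 = -998)
Q - C(-130) = -998 - (-4)*(-130) = -998 - 1*520 = -998 - 520 = -1518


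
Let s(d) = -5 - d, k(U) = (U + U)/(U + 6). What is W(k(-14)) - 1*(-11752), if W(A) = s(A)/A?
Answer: 82247/7 ≈ 11750.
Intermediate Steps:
k(U) = 2*U/(6 + U) (k(U) = (2*U)/(6 + U) = 2*U/(6 + U))
W(A) = (-5 - A)/A
W(k(-14)) - 1*(-11752) = (-5 - 2*(-14)/(6 - 14))/((2*(-14)/(6 - 14))) - 1*(-11752) = (-5 - 2*(-14)/(-8))/((2*(-14)/(-8))) + 11752 = (-5 - 2*(-14)*(-1)/8)/((2*(-14)*(-⅛))) + 11752 = (-5 - 1*7/2)/(7/2) + 11752 = 2*(-5 - 7/2)/7 + 11752 = (2/7)*(-17/2) + 11752 = -17/7 + 11752 = 82247/7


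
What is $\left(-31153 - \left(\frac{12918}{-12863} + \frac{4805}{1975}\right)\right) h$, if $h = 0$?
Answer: $0$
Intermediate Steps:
$\left(-31153 - \left(\frac{12918}{-12863} + \frac{4805}{1975}\right)\right) h = \left(-31153 - \left(\frac{12918}{-12863} + \frac{4805}{1975}\right)\right) 0 = \left(-31153 - \left(12918 \left(- \frac{1}{12863}\right) + 4805 \cdot \frac{1}{1975}\right)\right) 0 = \left(-31153 - \left(- \frac{12918}{12863} + \frac{961}{395}\right)\right) 0 = \left(-31153 - \frac{7258733}{5080885}\right) 0 = \left(- \frac{158292069138}{5080885}\right) 0 = 0$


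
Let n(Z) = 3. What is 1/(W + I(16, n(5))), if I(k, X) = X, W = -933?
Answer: -1/930 ≈ -0.0010753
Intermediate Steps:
1/(W + I(16, n(5))) = 1/(-933 + 3) = 1/(-930) = -1/930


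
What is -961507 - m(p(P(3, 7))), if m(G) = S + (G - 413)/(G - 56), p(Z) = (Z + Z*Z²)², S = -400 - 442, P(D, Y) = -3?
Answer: -810801747/844 ≈ -9.6067e+5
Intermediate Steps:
S = -842
p(Z) = (Z + Z³)²
m(G) = -842 + (-413 + G)/(-56 + G) (m(G) = -842 + (G - 413)/(G - 56) = -842 + (-413 + G)/(-56 + G))
-961507 - m(p(P(3, 7))) = -961507 - (46739 - 841*(-3)²*(1 + (-3)²)²)/(-56 + (-3)²*(1 + (-3)²)²) = -961507 - (46739 - 7569*(1 + 9)²)/(-56 + 9*(1 + 9)²) = -961507 - (46739 - 7569*10²)/(-56 + 9*10²) = -961507 - (46739 - 7569*100)/(-56 + 9*100) = -961507 - (46739 - 841*900)/(-56 + 900) = -961507 - (46739 - 756900)/844 = -961507 - (-710161)/844 = -961507 - 1*(-710161/844) = -961507 + 710161/844 = -810801747/844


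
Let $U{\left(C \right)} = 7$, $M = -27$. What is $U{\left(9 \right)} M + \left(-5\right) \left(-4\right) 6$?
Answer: $-69$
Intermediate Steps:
$U{\left(9 \right)} M + \left(-5\right) \left(-4\right) 6 = 7 \left(-27\right) + \left(-5\right) \left(-4\right) 6 = -189 + 20 \cdot 6 = -189 + 120 = -69$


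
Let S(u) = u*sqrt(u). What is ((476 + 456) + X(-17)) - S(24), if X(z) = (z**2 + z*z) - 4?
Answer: 1506 - 48*sqrt(6) ≈ 1388.4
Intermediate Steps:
X(z) = -4 + 2*z**2 (X(z) = (z**2 + z**2) - 4 = 2*z**2 - 4 = -4 + 2*z**2)
S(u) = u**(3/2)
((476 + 456) + X(-17)) - S(24) = ((476 + 456) + (-4 + 2*(-17)**2)) - 24**(3/2) = (932 + (-4 + 2*289)) - 48*sqrt(6) = (932 + (-4 + 578)) - 48*sqrt(6) = (932 + 574) - 48*sqrt(6) = 1506 - 48*sqrt(6)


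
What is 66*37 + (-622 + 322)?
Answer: 2142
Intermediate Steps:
66*37 + (-622 + 322) = 2442 - 300 = 2142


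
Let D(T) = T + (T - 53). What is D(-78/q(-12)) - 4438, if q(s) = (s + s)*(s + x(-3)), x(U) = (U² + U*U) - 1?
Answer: -44897/10 ≈ -4489.7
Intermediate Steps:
x(U) = -1 + 2*U² (x(U) = (U² + U²) - 1 = 2*U² - 1 = -1 + 2*U²)
q(s) = 2*s*(17 + s) (q(s) = (s + s)*(s + (-1 + 2*(-3)²)) = (2*s)*(s + (-1 + 2*9)) = (2*s)*(s + (-1 + 18)) = (2*s)*(s + 17) = (2*s)*(17 + s) = 2*s*(17 + s))
D(T) = -53 + 2*T (D(T) = T + (-53 + T) = -53 + 2*T)
D(-78/q(-12)) - 4438 = (-53 + 2*(-78*(-1/(24*(17 - 12))))) - 4438 = (-53 + 2*(-78/(2*(-12)*5))) - 4438 = (-53 + 2*(-78/(-120))) - 4438 = (-53 + 2*(-78*(-1/120))) - 4438 = (-53 + 2*(13/20)) - 4438 = (-53 + 13/10) - 4438 = -517/10 - 4438 = -44897/10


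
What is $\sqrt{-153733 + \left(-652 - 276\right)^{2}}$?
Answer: $\sqrt{707451} \approx 841.1$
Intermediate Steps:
$\sqrt{-153733 + \left(-652 - 276\right)^{2}} = \sqrt{-153733 + \left(-928\right)^{2}} = \sqrt{-153733 + 861184} = \sqrt{707451}$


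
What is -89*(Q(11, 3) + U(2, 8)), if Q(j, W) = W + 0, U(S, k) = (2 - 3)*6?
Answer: 267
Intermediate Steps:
U(S, k) = -6 (U(S, k) = -1*6 = -6)
Q(j, W) = W
-89*(Q(11, 3) + U(2, 8)) = -89*(3 - 6) = -89*(-3) = 267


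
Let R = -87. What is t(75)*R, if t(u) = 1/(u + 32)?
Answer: -87/107 ≈ -0.81308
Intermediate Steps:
t(u) = 1/(32 + u)
t(75)*R = -87/(32 + 75) = -87/107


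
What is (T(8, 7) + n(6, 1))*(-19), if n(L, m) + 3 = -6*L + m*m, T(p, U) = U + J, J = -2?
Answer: 627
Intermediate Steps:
T(p, U) = -2 + U (T(p, U) = U - 2 = -2 + U)
n(L, m) = -3 + m**2 - 6*L (n(L, m) = -3 + (-6*L + m*m) = -3 + (-6*L + m**2) = -3 + (m**2 - 6*L) = -3 + m**2 - 6*L)
(T(8, 7) + n(6, 1))*(-19) = ((-2 + 7) + (-3 + 1**2 - 6*6))*(-19) = (5 + (-3 + 1 - 36))*(-19) = (5 - 38)*(-19) = -33*(-19) = 627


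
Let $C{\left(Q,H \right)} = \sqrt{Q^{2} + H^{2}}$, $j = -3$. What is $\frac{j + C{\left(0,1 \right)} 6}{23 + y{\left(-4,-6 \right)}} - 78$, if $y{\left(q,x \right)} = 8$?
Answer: $- \frac{2415}{31} \approx -77.903$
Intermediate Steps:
$C{\left(Q,H \right)} = \sqrt{H^{2} + Q^{2}}$
$\frac{j + C{\left(0,1 \right)} 6}{23 + y{\left(-4,-6 \right)}} - 78 = \frac{-3 + \sqrt{1^{2} + 0^{2}} \cdot 6}{23 + 8} - 78 = \frac{-3 + \sqrt{1 + 0} \cdot 6}{31} - 78 = \left(-3 + \sqrt{1} \cdot 6\right) \frac{1}{31} - 78 = \left(-3 + 1 \cdot 6\right) \frac{1}{31} - 78 = \left(-3 + 6\right) \frac{1}{31} - 78 = 3 \cdot \frac{1}{31} - 78 = \frac{3}{31} - 78 = - \frac{2415}{31}$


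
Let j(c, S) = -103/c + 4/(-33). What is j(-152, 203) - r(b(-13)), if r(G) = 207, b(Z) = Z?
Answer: -1035521/5016 ≈ -206.44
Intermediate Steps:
j(c, S) = -4/33 - 103/c (j(c, S) = -103/c + 4*(-1/33) = -103/c - 4/33 = -4/33 - 103/c)
j(-152, 203) - r(b(-13)) = (-4/33 - 103/(-152)) - 1*207 = (-4/33 - 103*(-1/152)) - 207 = (-4/33 + 103/152) - 207 = 2791/5016 - 207 = -1035521/5016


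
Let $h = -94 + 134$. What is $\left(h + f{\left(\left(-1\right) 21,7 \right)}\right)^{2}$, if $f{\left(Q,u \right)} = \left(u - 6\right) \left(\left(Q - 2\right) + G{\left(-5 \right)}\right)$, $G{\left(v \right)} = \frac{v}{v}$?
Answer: $324$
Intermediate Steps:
$G{\left(v \right)} = 1$
$f{\left(Q,u \right)} = \left(-1 + Q\right) \left(-6 + u\right)$ ($f{\left(Q,u \right)} = \left(u - 6\right) \left(\left(Q - 2\right) + 1\right) = \left(-6 + u\right) \left(\left(-2 + Q\right) + 1\right) = \left(-6 + u\right) \left(-1 + Q\right) = \left(-1 + Q\right) \left(-6 + u\right)$)
$h = 40$
$\left(h + f{\left(\left(-1\right) 21,7 \right)}\right)^{2} = \left(40 + \left(6 - 7 - 6 \left(\left(-1\right) 21\right) + \left(-1\right) 21 \cdot 7\right)\right)^{2} = \left(40 - 22\right)^{2} = 18^{2} = 324$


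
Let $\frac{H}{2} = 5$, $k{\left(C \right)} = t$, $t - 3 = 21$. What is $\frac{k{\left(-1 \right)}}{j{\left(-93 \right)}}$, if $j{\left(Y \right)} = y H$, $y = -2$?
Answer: $- \frac{6}{5} \approx -1.2$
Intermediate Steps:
$t = 24$ ($t = 3 + 21 = 24$)
$k{\left(C \right)} = 24$
$H = 10$ ($H = 2 \cdot 5 = 10$)
$j{\left(Y \right)} = -20$ ($j{\left(Y \right)} = \left(-2\right) 10 = -20$)
$\frac{k{\left(-1 \right)}}{j{\left(-93 \right)}} = \frac{24}{-20} = 24 \left(- \frac{1}{20}\right) = - \frac{6}{5}$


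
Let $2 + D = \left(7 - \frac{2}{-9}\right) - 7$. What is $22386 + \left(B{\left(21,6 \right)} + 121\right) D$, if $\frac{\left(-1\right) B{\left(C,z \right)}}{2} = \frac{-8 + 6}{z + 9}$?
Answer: $\frac{2993006}{135} \approx 22170.0$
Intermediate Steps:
$B{\left(C,z \right)} = \frac{4}{9 + z}$ ($B{\left(C,z \right)} = - 2 \frac{-8 + 6}{z + 9} = - 2 \left(- \frac{2}{9 + z}\right) = \frac{4}{9 + z}$)
$D = - \frac{16}{9}$ ($D = -2 + \left(\left(7 - \frac{2}{-9}\right) - 7\right) = -2 + \left(\left(7 - - \frac{2}{9}\right) - 7\right) = -2 + \left(\left(7 + \frac{2}{9}\right) - 7\right) = -2 + \left(\frac{65}{9} - 7\right) = -2 + \frac{2}{9} = - \frac{16}{9} \approx -1.7778$)
$22386 + \left(B{\left(21,6 \right)} + 121\right) D = 22386 + \left(\frac{4}{9 + 6} + 121\right) \left(- \frac{16}{9}\right) = 22386 + \left(\frac{4}{15} + 121\right) \left(- \frac{16}{9}\right) = 22386 + \frac{1819}{15} \left(- \frac{16}{9}\right) = 22386 - \frac{29104}{135} = \frac{2993006}{135}$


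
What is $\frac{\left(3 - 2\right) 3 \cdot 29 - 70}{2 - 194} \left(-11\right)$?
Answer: $\frac{187}{192} \approx 0.97396$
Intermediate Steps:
$\frac{\left(3 - 2\right) 3 \cdot 29 - 70}{2 - 194} \left(-11\right) = \frac{1 \cdot 3 \cdot 29 - 70}{-192} \left(-11\right) = \left(3 \cdot 29 - 70\right) \left(- \frac{1}{192}\right) \left(-11\right) = \left(87 - 70\right) \left(- \frac{1}{192}\right) \left(-11\right) = 17 \left(- \frac{1}{192}\right) \left(-11\right) = \left(- \frac{17}{192}\right) \left(-11\right) = \frac{187}{192}$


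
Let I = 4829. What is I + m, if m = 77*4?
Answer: 5137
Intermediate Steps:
m = 308
I + m = 4829 + 308 = 5137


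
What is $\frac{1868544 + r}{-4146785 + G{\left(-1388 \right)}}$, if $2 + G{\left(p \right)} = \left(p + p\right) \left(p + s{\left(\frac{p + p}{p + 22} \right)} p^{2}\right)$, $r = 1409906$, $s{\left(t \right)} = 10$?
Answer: $- \frac{3278450}{53481155139} \approx -6.1301 \cdot 10^{-5}$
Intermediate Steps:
$G{\left(p \right)} = -2 + 2 p \left(p + 10 p^{2}\right)$ ($G{\left(p \right)} = -2 + \left(p + p\right) \left(p + 10 p^{2}\right) = -2 + 2 p \left(p + 10 p^{2}\right)$)
$\frac{1868544 + r}{-4146785 + G{\left(-1388 \right)}} = \frac{1868544 + 1409906}{-4146785 + \left(-2 + 2 \left(-1388\right)^{2} + 20 \left(-1388\right)^{3}\right)} = \frac{3278450}{-4146785 + \left(-2 + 2 \cdot 1926544 + 20 \left(-2674043072\right)\right)} = \frac{3278450}{-4146785 - 53477008354} = \frac{3278450}{-53481155139} = 3278450 \left(- \frac{1}{53481155139}\right) = - \frac{3278450}{53481155139}$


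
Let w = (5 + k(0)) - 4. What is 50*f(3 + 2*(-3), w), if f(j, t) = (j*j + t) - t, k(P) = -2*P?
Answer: 450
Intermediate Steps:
w = 1 (w = (5 - 2*0) - 4 = (5 + 0) - 4 = 5 - 4 = 1)
f(j, t) = j² (f(j, t) = (j² + t) - t = (t + j²) - t = j²)
50*f(3 + 2*(-3), w) = 50*(3 + 2*(-3))² = 50*(3 - 6)² = 50*(-3)² = 50*9 = 450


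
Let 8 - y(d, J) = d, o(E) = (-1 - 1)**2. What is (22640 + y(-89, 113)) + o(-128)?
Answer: 22741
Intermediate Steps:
o(E) = 4 (o(E) = (-2)**2 = 4)
y(d, J) = 8 - d
(22640 + y(-89, 113)) + o(-128) = (22640 + (8 - 1*(-89))) + 4 = (22640 + (8 + 89)) + 4 = (22640 + 97) + 4 = 22737 + 4 = 22741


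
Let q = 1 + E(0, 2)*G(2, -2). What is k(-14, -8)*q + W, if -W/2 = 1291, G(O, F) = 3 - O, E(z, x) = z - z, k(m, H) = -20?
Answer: -2602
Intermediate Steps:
E(z, x) = 0
W = -2582 (W = -2*1291 = -2582)
q = 1 (q = 1 + 0*(3 - 1*2) = 1 + 0*(3 - 2) = 1 + 0*1 = 1 + 0 = 1)
k(-14, -8)*q + W = -20*1 - 2582 = -20 - 2582 = -2602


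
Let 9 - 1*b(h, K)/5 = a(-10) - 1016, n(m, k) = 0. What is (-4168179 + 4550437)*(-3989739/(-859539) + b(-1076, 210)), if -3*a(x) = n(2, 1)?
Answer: 561808037447804/286513 ≈ 1.9608e+9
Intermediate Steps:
a(x) = 0 (a(x) = -1/3*0 = 0)
b(h, K) = 5125 (b(h, K) = 45 - 5*(0 - 1016) = 45 - 5*(-1016) = 45 + 5080 = 5125)
(-4168179 + 4550437)*(-3989739/(-859539) + b(-1076, 210)) = (-4168179 + 4550437)*(-3989739/(-859539) + 5125) = 382258*(-3989739*(-1/859539) + 5125) = 382258*(1329913/286513 + 5125) = 382258*(1469709038/286513) = 561808037447804/286513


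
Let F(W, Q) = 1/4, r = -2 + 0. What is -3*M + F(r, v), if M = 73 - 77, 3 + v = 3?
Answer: 49/4 ≈ 12.250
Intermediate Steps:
v = 0 (v = -3 + 3 = 0)
r = -2
F(W, Q) = ¼
M = -4
-3*M + F(r, v) = -3*(-4) + ¼ = 12 + ¼ = 49/4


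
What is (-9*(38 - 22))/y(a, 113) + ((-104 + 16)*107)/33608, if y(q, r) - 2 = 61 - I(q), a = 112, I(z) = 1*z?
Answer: 547271/205849 ≈ 2.6586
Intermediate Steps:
I(z) = z
y(q, r) = 63 - q (y(q, r) = 2 + (61 - q) = 63 - q)
(-9*(38 - 22))/y(a, 113) + ((-104 + 16)*107)/33608 = (-9*(38 - 22))/(63 - 1*112) + ((-104 + 16)*107)/33608 = (-9*16)/(63 - 112) - 88*107*(1/33608) = -144/(-49) - 9416*1/33608 = -144*(-1/49) - 1177/4201 = 144/49 - 1177/4201 = 547271/205849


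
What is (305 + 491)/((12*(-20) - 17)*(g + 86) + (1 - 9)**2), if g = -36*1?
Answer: -398/6393 ≈ -0.062256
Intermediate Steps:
g = -36
(305 + 491)/((12*(-20) - 17)*(g + 86) + (1 - 9)**2) = (305 + 491)/((12*(-20) - 17)*(-36 + 86) + (1 - 9)**2) = 796/((-240 - 17)*50 + (-8)**2) = 796/(-257*50 + 64) = 796/(-12850 + 64) = 796/(-12786) = 796*(-1/12786) = -398/6393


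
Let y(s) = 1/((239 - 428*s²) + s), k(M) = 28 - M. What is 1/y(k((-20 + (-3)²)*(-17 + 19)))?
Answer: -1069711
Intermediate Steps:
y(s) = 1/(239 + s - 428*s²) (y(s) = 1/((239 - 428*s²) + s) = 1/(239 + s - 428*s²))
1/y(k((-20 + (-3)²)*(-17 + 19))) = 1/(1/(239 + (28 - (-20 + (-3)²)*(-17 + 19)) - 428*(28 - (-20 + (-3)²)*(-17 + 19))²)) = 1/(1/(239 + (28 - (-20 + 9)*2) - 428*(28 - (-20 + 9)*2)²)) = 1/(1/(239 + (28 - (-11)*2) - 428*(28 - (-11)*2)²)) = 1/(1/(239 + (28 - 1*(-22)) - 428*(28 - 1*(-22))²)) = 1/(1/(239 + (28 + 22) - 428*(28 + 22)²)) = 1/(1/(239 + 50 - 428*50²)) = 1/(1/(239 + 50 - 428*2500)) = 1/(1/(239 + 50 - 1070000)) = 1/(1/(-1069711)) = 1/(-1/1069711) = -1069711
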